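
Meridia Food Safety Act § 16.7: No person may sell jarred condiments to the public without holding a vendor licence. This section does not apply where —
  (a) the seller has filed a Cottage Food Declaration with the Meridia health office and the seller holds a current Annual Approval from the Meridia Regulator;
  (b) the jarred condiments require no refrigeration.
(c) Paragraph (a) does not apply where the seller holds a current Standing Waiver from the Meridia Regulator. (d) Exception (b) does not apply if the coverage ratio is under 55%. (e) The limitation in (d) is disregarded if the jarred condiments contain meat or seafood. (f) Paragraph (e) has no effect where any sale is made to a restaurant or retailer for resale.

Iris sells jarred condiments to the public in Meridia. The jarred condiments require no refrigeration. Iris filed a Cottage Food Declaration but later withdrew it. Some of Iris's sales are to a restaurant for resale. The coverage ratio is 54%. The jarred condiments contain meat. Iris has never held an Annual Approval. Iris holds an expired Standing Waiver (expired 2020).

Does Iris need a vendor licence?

Exception (a) fails — the Cottage Food Declaration was withdrawn.
All of (b)'s requirements are met (the jarred condiments are shelf-stable). However, paragraphs (d)–(f) must be considered: (d) operates — the coverage ratio is 54%, under the 55% limit. (e) operates (the jarred condiments contain meat), but is overridden by (f): (f) is triggered — some sales are to a restaurant for resale. Exception (b) does not apply.
Every exception is unavailable, so the rule governs.

Yes — Iris must hold a vendor licence.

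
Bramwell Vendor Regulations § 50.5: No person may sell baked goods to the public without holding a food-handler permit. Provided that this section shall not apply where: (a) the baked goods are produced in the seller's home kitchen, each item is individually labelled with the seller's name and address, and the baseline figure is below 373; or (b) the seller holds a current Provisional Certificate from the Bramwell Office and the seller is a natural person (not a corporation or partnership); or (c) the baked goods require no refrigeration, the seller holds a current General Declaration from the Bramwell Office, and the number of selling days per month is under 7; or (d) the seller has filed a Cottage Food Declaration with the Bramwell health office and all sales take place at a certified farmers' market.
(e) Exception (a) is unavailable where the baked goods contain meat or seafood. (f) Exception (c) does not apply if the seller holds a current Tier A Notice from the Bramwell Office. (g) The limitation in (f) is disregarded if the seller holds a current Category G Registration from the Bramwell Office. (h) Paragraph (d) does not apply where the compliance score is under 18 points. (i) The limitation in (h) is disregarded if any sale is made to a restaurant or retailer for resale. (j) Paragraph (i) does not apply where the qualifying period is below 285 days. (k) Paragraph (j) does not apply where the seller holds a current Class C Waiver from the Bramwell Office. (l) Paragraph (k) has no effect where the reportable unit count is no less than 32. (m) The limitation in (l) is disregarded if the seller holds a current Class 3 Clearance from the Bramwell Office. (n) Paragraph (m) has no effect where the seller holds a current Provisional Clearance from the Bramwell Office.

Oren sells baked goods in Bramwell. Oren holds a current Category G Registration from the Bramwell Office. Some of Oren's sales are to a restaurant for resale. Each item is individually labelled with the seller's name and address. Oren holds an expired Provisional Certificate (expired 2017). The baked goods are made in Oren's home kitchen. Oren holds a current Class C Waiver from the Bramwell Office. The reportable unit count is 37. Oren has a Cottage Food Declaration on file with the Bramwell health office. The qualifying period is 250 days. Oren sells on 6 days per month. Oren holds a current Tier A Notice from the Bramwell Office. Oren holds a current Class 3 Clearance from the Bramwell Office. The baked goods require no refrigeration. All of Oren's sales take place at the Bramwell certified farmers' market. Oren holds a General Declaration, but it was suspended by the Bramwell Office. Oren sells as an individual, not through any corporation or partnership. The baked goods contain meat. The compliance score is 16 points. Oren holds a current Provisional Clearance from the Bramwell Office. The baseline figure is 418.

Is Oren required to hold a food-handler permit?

Yes — Oren must hold a food-handler permit.

Exception (a) does not apply: the baseline figure is 418, not below 373.
Exception (b) requires that the seller holds a current Provisional Certificate from the Bramwell Office; but no current Provisional Certificate is held, so (b) is unavailable.
Exception (c) does not apply: there is no General Declaration in force.
Exception (d): a Cottage Food Declaration is on file; all sales are at a certified farmers' market — every condition holds. But: (h) is triggered — the compliance score is 16 points, under the 18 points limit. (i) would limit (h) — some sales are to a restaurant for resale — but (j) sets (i) aside: (j) applies — the qualifying period is 250 days, below the 285 days limit. (k) is engaged (a current Class C Waiver is held), but is itself disapplied by (l): (l) operates against (k): the reportable unit count is 37, meeting the 32 threshold. (m) is triggered (a current Class 3 Clearance is held), but yields to (n): (n) operates — a current Provisional Clearance is held. So (d) is unavailable.
No exception is made out. Oren falls within the general rule.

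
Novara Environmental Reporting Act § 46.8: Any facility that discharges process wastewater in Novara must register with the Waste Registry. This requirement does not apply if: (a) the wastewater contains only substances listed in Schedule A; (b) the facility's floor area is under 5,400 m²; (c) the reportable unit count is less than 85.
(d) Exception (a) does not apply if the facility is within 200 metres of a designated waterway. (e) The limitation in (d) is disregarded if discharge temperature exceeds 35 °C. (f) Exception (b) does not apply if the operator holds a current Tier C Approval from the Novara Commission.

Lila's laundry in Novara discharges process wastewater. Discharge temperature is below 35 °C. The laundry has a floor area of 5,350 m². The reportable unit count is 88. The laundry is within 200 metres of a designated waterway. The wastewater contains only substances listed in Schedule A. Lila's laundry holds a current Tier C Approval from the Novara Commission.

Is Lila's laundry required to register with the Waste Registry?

Yes — Lila's laundry must register with the Waste Registry.

Exception (a) is satisfied on its face — the wastewater is Schedule-A-only. Turning to paragraphs (d)–(e): (d) operates against (a): the laundry is within 200 m of a designated waterway. (e) is inapplicable (discharge temperature is below 35 °C), so (d) stands. So (a) is unavailable.
Exception (b)'s conditions are all satisfied: the facility's floor area is 5,350 m², under the 5,400 m² limit. But applying paragraph (f): (f) operates against (b): a current Tier C Approval is held. (b) is therefore removed.
Exception (c) requires that the reportable unit count is less than 85; but the reportable unit count is 88, not less than 85, so (c) is unavailable.
No exception is made out. Lila's laundry falls within the general rule.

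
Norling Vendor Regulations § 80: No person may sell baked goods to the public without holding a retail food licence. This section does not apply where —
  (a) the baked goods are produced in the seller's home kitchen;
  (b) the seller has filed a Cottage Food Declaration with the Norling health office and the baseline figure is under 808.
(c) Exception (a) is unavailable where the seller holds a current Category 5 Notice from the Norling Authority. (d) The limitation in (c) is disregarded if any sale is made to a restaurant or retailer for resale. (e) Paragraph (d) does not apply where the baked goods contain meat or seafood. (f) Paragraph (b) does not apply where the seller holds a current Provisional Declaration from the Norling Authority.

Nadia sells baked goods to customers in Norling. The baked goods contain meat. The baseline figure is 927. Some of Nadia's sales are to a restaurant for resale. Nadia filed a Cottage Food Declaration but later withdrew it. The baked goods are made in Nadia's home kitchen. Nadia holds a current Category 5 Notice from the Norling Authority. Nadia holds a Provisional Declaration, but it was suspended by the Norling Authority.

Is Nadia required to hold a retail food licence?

Exception (a): the baked goods are home-kitchen produced — every condition holds. But applying paragraphs (c)–(e): (c) is engaged — a current Category 5 Notice is held. (d) is engaged (some sales are to a restaurant for resale), but is set aside by (e): (e) operates against (d): the baked goods contain meat. (a) is therefore removed.
Exception (b) does not apply: the Cottage Food Declaration was withdrawn.
Every exception is unavailable, so the rule governs.

Yes — Nadia must hold a retail food licence.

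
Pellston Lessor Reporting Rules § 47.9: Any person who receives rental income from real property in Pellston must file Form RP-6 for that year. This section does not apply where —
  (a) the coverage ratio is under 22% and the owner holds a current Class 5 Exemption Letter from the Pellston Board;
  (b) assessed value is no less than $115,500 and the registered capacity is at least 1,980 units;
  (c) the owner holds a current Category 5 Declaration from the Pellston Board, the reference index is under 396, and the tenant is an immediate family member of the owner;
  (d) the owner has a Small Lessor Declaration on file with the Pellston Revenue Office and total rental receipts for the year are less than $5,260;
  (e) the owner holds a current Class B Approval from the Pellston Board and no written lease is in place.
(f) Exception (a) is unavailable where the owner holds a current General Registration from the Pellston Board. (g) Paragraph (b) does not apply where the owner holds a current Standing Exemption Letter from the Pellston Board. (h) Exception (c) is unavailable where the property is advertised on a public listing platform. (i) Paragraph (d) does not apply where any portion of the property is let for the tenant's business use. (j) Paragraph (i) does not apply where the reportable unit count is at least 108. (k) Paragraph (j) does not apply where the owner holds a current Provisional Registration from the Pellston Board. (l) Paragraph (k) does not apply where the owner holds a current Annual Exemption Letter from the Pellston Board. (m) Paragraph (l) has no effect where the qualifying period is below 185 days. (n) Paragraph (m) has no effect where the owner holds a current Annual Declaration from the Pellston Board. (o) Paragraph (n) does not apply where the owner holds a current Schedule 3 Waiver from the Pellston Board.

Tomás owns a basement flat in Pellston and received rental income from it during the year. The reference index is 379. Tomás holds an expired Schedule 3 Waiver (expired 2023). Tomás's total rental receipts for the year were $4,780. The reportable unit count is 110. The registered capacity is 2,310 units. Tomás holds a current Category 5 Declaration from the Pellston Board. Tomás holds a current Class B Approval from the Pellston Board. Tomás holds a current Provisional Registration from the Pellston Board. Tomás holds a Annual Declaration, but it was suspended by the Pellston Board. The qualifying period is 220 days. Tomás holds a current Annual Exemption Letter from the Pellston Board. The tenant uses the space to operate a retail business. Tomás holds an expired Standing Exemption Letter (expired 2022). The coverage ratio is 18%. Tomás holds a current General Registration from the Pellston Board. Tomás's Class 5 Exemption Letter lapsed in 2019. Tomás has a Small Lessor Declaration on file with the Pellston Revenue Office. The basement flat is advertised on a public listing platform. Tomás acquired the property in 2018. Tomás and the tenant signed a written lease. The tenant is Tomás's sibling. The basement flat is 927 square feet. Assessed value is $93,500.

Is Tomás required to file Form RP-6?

Exception (a) requires that the owner holds a current Class 5 Exemption Letter from the Pellston Board; but no current Class 5 Exemption Letter is held, so (a) is unavailable.
Exception (b) requires that assessed value is no less than $115,500; but assessed value is $93,500, short of $115,500, so (b) is unavailable.
Exception (c) is satisfied on its face — a current Category 5 Declaration is held; the reference index is 379, under the 396 limit; the tenant is an immediate family member. Turning to paragraph (h): (h) operates against (c): the property is publicly advertised. Exception (c) does not apply.
Exception (d) is satisfied on its face — a Small Lessor Declaration is on file; total rental receipts for the year are $4,780, less than the $5,260 limit. Applying paragraphs (i)–(o): (i) would limit (d) — the space is let for business use — but (j) sets (i) aside: (j) operates against (i): the reportable unit count is 110, meeting the 108 threshold. (k) would limit (j) — a current Provisional Registration is held — but (l) sets (k) aside: (l) operates against (k): a current Annual Exemption Letter is held. (m) is not triggered (the qualifying period is 220 days, not below 185 days), so (l) stands. So (d) applies.
Exception (e) does not apply: a written lease is in place.

No — exception (d) applies; Tomás is not required to file Form RP-6.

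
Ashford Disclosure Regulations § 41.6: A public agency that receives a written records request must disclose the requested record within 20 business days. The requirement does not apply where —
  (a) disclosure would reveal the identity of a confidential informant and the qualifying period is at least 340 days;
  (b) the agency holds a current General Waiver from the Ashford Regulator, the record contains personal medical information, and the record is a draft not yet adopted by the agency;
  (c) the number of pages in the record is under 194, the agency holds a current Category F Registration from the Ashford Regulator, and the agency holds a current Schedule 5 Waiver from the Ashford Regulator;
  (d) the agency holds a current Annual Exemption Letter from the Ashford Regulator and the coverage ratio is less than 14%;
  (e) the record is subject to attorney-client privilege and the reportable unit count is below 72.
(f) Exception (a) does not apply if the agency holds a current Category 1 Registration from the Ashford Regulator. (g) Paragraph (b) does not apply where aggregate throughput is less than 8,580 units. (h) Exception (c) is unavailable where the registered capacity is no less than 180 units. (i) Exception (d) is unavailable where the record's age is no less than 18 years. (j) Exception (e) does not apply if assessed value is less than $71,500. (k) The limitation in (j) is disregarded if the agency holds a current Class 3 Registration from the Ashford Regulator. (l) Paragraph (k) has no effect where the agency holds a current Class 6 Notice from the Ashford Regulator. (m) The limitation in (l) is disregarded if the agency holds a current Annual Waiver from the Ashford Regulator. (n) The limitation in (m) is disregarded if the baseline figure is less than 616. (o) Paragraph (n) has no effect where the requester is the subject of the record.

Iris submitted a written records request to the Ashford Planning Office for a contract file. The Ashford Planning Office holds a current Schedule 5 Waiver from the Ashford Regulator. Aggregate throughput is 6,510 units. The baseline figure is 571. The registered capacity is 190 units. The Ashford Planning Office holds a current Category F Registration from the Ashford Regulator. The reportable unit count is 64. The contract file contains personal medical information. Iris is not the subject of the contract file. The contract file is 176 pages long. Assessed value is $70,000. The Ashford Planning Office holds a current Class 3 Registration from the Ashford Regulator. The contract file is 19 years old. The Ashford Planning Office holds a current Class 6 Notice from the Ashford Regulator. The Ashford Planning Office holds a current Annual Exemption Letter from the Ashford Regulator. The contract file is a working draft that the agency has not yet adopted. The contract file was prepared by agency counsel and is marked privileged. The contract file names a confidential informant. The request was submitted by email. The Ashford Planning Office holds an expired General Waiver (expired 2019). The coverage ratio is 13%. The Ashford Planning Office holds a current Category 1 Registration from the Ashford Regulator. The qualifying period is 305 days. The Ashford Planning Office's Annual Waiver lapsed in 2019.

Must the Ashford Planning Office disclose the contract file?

Yes — the Ashford Planning Office must disclose the contract file.

Exception (a) does not apply: the qualifying period is 305 days, short of 340 days.
Exception (b) does not apply: the General Waiver is not current.
Exception (c)'s conditions are all satisfied: the number of pages in the record is 176, under the 194 limit; a current Category F Registration is held; a current Schedule 5 Waiver is held. However, paragraph (h) must be considered: (h) is triggered — the registered capacity is 190 units, meeting the 180 units threshold. (c) is therefore removed.
Exception (d): a current Annual Exemption Letter is held; the coverage ratio is 13%, less than the 14% limit — every condition holds. But applying paragraph (i): (i) operates against (d): the record's age is 19 years, meeting the 18 years threshold. So (d) is unavailable.
All of (e)'s requirements are met (the contract file is privileged; the reportable unit count is 64, below the 72 limit). But applying paragraphs (j)–(o): (j) operates against (e): assessed value is $70,000, less than the $71,500 limit. (k) is engaged (a current Class 3 Registration is held), but is set aside by (l): (l) applies — a current Class 6 Notice is held. (m) is inapplicable (the Annual Waiver is not current), so (l) stands. So (e) is unavailable.
No exception is made out. the Ashford Planning Office falls within the general rule.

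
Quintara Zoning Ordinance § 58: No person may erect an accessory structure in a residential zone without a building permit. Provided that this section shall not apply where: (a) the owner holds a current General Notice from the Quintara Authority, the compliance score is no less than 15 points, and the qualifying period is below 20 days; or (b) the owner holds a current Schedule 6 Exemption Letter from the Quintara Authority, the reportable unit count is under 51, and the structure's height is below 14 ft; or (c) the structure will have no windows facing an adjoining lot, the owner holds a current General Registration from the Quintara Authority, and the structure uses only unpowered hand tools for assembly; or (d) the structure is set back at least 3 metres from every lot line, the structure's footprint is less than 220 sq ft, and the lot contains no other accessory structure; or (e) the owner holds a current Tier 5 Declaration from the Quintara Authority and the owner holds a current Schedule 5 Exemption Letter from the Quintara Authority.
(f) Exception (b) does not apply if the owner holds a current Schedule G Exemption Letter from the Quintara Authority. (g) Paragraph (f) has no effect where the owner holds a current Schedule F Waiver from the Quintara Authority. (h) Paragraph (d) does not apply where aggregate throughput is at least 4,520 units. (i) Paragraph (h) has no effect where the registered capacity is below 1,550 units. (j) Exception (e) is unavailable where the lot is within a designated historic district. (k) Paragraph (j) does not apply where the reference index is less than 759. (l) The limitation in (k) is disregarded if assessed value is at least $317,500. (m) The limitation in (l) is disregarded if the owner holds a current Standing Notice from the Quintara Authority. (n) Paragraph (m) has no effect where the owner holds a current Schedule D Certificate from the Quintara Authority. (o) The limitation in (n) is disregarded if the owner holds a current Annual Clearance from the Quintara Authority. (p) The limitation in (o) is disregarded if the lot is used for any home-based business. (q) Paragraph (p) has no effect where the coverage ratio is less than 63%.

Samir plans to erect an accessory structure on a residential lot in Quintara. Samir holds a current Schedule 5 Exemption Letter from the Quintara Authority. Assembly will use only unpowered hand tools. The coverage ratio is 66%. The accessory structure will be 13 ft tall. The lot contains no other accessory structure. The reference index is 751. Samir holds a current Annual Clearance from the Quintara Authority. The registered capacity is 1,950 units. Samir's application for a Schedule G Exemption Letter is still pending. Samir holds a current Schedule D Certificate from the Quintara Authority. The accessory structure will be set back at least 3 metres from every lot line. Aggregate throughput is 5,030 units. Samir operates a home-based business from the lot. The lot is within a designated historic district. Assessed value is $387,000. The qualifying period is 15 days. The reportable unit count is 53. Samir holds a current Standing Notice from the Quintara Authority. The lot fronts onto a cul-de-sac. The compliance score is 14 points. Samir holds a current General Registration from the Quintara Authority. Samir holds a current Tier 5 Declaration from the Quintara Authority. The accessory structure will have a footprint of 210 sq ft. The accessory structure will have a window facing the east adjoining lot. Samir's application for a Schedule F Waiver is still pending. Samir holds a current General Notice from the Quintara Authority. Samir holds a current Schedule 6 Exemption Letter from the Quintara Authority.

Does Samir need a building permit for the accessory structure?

Yes — Samir must obtain a building permit.

Exception (a) requires that the compliance score is no less than 15 points; but the compliance score is 14 points, short of 15 points, so (a) is unavailable.
Exception (b) fails — the reportable unit count is 53, not under 51.
Exception (c) does not apply: a window faces an adjoining lot.
Exception (d): the setback is at least 3 m on every side; the structure's footprint is 210 sq ft, less than the 220 sq ft limit; the lot has no other accessory structure — every condition holds. However, paragraphs (h)–(i) must be considered: (h) is engaged — aggregate throughput is 5,030 units, meeting the 4,520 units threshold. (i) does not operate here (the registered capacity is 1,950 units, not below 1,550 units), so (h) stands. Exception (d) does not apply.
Exception (e): a current Tier 5 Declaration is held; a current Schedule 5 Exemption Letter is held — every condition holds. But: (j) is engaged — the lot is in a historic district. (k) would limit (j) — the reference index is 751, less than the 759 limit — but (l) sets (k) aside: (l) operates against (k): assessed value is $387,000, meeting the $317,500 threshold. (m) operates (a current Standing Notice is held), but is set aside by (n): (n) operates against (m): a current Schedule D Certificate is held. (o) would limit (n) — a current Annual Clearance is held — but (p) sets (o) aside: (p) operates against (o): a home-based business operates on the lot. (q), which would lift (p), is inapplicable — the coverage ratio is 66%, not less than 63%. (e) is therefore removed.
Every exception is unavailable, so the rule governs.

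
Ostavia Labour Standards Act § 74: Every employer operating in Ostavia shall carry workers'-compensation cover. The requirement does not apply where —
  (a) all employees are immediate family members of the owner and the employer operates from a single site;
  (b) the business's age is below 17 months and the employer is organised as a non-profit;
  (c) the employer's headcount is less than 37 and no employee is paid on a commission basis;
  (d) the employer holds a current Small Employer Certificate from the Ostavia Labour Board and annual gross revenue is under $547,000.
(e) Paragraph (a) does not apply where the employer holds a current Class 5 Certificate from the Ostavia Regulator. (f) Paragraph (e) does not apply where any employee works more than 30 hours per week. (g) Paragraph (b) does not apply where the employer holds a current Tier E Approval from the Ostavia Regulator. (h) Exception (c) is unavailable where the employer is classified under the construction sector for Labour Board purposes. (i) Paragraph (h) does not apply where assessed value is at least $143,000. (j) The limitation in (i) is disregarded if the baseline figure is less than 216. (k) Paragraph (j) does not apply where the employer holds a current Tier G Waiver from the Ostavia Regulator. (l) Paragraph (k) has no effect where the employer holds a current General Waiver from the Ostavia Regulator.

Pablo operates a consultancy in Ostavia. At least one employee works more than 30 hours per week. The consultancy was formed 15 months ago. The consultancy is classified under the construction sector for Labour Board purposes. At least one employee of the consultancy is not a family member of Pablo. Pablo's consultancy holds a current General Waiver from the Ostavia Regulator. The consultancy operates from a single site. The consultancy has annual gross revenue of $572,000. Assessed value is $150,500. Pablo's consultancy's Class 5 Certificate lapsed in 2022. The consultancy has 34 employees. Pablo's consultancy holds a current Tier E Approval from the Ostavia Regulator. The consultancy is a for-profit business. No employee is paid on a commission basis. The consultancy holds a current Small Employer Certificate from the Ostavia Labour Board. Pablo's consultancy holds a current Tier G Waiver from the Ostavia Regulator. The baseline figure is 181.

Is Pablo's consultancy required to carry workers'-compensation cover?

Exception (a) does not apply: at least one employee is not a family member.
Exception (b) requires that the employer is organised as a non-profit; but the employer is for-profit, so (b) is unavailable.
Exception (c)'s conditions are all satisfied: the employer's headcount is 34, less than the 37 limit; no employee is paid on commission. But applying paragraphs (h)–(l): (h) operates — the consultancy is classified under the construction sector. (i) is engaged (assessed value is $150,500, meeting the $143,000 threshold), but is overridden by (j): (j) is triggered — the baseline figure is 181, less than the 216 limit. (k) would limit (j) — a current Tier G Waiver is held — but (l) sets (k) aside: (l) applies — a current General Waiver is held. (c) is therefore removed.
Exception (d) does not apply: annual gross revenue is $572,000, not under $547,000.
No exception applies. The general rule governs.

Yes — Pablo's consultancy must carry workers'-compensation cover.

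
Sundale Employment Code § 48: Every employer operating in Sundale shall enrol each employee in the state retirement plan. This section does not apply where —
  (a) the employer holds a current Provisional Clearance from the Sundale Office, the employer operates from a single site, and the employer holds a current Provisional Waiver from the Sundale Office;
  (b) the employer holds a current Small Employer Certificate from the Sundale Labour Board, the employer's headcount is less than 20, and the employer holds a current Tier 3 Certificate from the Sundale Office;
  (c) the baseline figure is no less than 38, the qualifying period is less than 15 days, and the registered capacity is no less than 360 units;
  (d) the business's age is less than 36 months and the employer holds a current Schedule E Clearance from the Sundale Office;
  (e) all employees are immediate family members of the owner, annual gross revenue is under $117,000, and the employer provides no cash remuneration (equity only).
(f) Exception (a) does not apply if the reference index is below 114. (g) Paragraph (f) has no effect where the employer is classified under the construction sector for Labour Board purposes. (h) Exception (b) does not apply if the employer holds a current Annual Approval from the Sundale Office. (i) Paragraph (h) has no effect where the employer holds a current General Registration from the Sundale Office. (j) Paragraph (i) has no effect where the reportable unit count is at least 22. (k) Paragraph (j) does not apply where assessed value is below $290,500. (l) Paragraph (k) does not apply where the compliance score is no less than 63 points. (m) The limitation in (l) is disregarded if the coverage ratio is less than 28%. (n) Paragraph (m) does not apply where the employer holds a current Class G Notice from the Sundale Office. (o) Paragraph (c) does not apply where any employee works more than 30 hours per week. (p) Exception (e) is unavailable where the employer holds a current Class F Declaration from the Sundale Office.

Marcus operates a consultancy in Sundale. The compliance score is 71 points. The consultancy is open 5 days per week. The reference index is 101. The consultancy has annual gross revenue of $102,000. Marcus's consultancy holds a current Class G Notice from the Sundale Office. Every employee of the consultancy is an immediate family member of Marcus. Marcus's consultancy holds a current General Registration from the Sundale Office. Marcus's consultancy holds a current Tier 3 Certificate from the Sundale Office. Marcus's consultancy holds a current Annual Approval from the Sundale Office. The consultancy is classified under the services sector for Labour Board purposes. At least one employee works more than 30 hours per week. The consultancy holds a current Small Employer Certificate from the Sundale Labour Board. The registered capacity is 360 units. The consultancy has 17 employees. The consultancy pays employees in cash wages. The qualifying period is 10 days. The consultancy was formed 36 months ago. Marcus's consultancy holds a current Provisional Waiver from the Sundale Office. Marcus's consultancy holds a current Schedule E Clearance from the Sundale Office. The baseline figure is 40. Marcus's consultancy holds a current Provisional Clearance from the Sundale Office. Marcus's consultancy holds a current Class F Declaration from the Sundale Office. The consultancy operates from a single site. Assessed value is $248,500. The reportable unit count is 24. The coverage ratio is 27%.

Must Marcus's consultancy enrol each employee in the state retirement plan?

Yes — Marcus's consultancy must enrol each employee in the state retirement plan.

Exception (a): a current Provisional Clearance is held; the employer operates from a single site; a current Provisional Waiver is held — every condition holds. However, paragraphs (f)–(g) must be considered: (f) operates against (a): the reference index is 101, below the 114 limit. (g), which would lift (f), is not engaged — the consultancy is classified under the services sector. So (a) is unavailable.
Exception (b) is satisfied on its face — a current Small Employer Certificate is held; the employer's headcount is 17, less than the 20 limit; a current Tier 3 Certificate is held. But: (h) operates against (b): a current Annual Approval is held. (i) is triggered (a current General Registration is held), but is displaced by (j): (j) is engaged — the reportable unit count is 24, meeting the 22 threshold. (k) would limit (j) — assessed value is $248,500, below the $290,500 limit — but (l) sets (k) aside: (l) applies — the compliance score is 71 points, meeting the 63 points threshold. (m) would limit (l) — the coverage ratio is 27%, less than the 28% limit — but (n) sets (m) aside: (n) operates against (m): a current Class G Notice is held. Exception (b) does not apply.
Exception (c)'s conditions are all satisfied: the baseline figure is 40, meeting the 38 threshold; the qualifying period is 10 days, less than the 15 days limit; the registered capacity is 360 units, meeting the 360 units threshold. However, paragraph (o) must be considered: (o) operates against (c): at least one employee exceeds 30 hours/week. So (c) is unavailable.
Exception (d) fails — the business's age is 36 months, not less than 36 months.
Exception (e) does not apply: employees are paid cash wages.
None of the exceptions is available; § 48 applies in full.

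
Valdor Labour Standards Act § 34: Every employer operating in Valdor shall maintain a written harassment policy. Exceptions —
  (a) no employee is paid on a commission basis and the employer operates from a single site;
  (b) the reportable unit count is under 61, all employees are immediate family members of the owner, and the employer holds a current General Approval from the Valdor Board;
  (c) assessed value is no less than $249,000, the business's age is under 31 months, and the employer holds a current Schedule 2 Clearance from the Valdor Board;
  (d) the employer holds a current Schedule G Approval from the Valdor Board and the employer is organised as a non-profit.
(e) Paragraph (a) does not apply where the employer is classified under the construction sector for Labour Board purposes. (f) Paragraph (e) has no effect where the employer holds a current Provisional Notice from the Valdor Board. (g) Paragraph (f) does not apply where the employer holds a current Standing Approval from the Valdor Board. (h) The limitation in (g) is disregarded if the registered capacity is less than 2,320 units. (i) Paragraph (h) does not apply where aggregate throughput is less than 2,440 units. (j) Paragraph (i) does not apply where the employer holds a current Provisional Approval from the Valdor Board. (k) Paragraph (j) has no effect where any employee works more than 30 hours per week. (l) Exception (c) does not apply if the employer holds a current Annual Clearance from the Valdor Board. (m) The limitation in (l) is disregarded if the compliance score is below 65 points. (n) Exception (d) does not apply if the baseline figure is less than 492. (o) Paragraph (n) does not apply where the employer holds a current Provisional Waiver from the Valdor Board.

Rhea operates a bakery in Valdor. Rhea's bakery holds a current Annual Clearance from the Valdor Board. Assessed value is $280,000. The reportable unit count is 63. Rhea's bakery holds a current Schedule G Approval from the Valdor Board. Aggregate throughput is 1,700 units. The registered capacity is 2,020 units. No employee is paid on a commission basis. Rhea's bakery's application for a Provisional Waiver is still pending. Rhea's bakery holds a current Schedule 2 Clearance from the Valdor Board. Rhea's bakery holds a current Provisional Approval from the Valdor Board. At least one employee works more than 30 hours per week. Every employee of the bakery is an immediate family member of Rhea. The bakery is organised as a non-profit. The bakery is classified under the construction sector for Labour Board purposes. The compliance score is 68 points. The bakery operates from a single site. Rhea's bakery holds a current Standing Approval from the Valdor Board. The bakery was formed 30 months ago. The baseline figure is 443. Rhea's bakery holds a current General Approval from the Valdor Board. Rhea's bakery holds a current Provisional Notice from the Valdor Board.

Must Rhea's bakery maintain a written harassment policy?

Yes — Rhea's bakery must maintain a written harassment policy.

All of (a)'s requirements are met (no employee is paid on commission; the employer operates from a single site). But: (e) applies — the bakery is classified under the construction sector. (f) is triggered (a current Provisional Notice is held), but is displaced by (g): (g) operates against (f): a current Standing Approval is held. (h) would limit (g) — the registered capacity is 2,020 units, less than the 2,320 units limit — but (i) sets (h) aside: (i) is engaged — aggregate throughput is 1,700 units, less than the 2,440 units limit. (j) would limit (i) — a current Provisional Approval is held — but (k) sets (j) aside: (k) applies — at least one employee exceeds 30 hours/week. (a) is therefore removed.
Exception (b) fails — the reportable unit count is 63, not under 61.
All of (c)'s requirements are met (assessed value is $280,000, meeting the $249,000 threshold; the business's age is 30 months, under the 31 months limit; a current Schedule 2 Clearance is held). But: (l) operates against (c): a current Annual Clearance is held. (m), which would lift (l), is not triggered — the compliance score is 68 points, not below 65 points. Exception (c) does not apply.
Exception (d)'s conditions are all satisfied: a current Schedule G Approval is held; the employer is a non-profit. But: (n) operates against (d): the baseline figure is 443, less than the 492 limit. (o) is not triggered (the Provisional Waiver is not current), so (n) stands. So (d) is unavailable.
No exception is made out. Rhea's bakery falls within the general rule.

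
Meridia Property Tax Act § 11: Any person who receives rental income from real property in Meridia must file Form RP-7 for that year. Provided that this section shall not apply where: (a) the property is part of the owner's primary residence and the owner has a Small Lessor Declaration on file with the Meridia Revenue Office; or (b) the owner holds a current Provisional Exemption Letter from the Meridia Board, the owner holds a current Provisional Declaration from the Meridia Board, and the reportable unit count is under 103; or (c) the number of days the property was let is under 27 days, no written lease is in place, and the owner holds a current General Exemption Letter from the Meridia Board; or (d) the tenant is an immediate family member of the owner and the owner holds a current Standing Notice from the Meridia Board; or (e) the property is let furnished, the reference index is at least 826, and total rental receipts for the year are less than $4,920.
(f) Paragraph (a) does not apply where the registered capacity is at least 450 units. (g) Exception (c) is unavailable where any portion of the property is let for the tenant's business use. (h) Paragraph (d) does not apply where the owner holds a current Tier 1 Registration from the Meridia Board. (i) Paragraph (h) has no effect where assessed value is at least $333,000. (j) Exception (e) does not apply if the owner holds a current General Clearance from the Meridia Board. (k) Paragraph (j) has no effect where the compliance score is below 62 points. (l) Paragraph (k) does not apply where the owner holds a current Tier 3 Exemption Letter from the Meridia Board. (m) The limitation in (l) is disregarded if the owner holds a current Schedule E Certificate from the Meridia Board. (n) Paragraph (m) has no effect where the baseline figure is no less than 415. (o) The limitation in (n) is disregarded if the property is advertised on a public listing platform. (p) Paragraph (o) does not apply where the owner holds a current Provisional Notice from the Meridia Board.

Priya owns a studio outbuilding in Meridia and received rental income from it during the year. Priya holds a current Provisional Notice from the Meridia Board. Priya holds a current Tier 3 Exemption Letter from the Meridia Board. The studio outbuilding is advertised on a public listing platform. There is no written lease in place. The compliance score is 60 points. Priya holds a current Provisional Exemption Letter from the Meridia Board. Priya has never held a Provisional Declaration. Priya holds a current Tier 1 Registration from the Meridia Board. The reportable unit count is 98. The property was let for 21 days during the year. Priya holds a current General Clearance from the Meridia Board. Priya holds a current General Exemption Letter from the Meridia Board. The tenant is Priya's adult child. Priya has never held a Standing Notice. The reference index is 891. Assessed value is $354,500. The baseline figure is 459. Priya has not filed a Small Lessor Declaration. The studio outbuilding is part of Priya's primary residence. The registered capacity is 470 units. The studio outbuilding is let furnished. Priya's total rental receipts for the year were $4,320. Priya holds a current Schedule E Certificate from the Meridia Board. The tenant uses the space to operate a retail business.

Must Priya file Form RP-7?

Yes — Priya must file Form RP-7.

Exception (a) requires that the owner has a Small Lessor Declaration on file with the Meridia Revenue Office; but no Small Lessor Declaration is on file, so (a) is unavailable.
Exception (b) fails — there is no Provisional Declaration in force.
Exception (c)'s conditions are all satisfied: the number of days the property was let is 21 days, under the 27 days limit; there is no written lease; a current General Exemption Letter is held. Turning to paragraph (g): (g) operates against (c): the space is let for business use. So (c) is unavailable.
Exception (d) fails — there is no Standing Notice in force.
Exception (e)'s conditions are all satisfied: the property is let furnished; the reference index is 891, meeting the 826 threshold; total rental receipts for the year are $4,320, less than the $4,920 limit. But: (j) is triggered — a current General Clearance is held. (k) would limit (j) — the compliance score is 60 points, below the 62 points limit — but (l) sets (k) aside: (l) operates against (k): a current Tier 3 Exemption Letter is held. (m) would limit (l) — a current Schedule E Certificate is held — but (n) sets (m) aside: (n) is engaged — the baseline figure is 459, meeting the 415 threshold. (o) would limit (n) — the property is publicly advertised — but (p) sets (o) aside: (p) operates against (o): a current Provisional Notice is held. So (e) is unavailable.
No exception applies. The general rule governs.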